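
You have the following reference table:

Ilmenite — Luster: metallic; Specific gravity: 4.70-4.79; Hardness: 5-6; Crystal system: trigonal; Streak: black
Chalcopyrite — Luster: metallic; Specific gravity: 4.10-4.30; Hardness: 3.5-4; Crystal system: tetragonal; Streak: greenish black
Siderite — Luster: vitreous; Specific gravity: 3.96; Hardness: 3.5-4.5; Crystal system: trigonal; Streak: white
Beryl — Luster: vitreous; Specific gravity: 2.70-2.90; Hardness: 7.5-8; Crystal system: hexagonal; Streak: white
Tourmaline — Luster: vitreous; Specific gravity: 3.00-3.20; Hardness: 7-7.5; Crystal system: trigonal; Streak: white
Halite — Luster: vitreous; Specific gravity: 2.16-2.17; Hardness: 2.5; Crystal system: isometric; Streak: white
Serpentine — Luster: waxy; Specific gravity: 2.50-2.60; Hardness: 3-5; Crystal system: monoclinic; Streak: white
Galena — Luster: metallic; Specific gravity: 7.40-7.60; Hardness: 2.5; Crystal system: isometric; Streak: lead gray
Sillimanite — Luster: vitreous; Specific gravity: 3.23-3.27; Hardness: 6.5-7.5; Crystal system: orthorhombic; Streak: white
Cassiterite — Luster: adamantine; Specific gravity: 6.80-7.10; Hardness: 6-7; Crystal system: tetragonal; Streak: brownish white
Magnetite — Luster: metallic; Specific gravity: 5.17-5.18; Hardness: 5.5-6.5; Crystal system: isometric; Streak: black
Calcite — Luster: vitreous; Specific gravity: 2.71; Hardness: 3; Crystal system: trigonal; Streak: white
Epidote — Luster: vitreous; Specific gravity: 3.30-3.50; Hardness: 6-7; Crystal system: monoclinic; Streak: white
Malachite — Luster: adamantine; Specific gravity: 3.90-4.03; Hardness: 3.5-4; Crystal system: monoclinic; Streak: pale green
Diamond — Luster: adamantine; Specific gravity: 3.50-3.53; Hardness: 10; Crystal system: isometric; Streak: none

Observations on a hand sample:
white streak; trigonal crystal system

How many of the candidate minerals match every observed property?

3

White streak — only Siderite, Beryl, Tourmaline, Halite, Serpentine, Sillimanite, Calcite, Epidote remain.
Trigonal crystal system — narrows the field to Siderite, Tourmaline, Calcite.
The minerals that satisfy all observations are Calcite, Siderite, Tourmaline.
That is 3 minerals.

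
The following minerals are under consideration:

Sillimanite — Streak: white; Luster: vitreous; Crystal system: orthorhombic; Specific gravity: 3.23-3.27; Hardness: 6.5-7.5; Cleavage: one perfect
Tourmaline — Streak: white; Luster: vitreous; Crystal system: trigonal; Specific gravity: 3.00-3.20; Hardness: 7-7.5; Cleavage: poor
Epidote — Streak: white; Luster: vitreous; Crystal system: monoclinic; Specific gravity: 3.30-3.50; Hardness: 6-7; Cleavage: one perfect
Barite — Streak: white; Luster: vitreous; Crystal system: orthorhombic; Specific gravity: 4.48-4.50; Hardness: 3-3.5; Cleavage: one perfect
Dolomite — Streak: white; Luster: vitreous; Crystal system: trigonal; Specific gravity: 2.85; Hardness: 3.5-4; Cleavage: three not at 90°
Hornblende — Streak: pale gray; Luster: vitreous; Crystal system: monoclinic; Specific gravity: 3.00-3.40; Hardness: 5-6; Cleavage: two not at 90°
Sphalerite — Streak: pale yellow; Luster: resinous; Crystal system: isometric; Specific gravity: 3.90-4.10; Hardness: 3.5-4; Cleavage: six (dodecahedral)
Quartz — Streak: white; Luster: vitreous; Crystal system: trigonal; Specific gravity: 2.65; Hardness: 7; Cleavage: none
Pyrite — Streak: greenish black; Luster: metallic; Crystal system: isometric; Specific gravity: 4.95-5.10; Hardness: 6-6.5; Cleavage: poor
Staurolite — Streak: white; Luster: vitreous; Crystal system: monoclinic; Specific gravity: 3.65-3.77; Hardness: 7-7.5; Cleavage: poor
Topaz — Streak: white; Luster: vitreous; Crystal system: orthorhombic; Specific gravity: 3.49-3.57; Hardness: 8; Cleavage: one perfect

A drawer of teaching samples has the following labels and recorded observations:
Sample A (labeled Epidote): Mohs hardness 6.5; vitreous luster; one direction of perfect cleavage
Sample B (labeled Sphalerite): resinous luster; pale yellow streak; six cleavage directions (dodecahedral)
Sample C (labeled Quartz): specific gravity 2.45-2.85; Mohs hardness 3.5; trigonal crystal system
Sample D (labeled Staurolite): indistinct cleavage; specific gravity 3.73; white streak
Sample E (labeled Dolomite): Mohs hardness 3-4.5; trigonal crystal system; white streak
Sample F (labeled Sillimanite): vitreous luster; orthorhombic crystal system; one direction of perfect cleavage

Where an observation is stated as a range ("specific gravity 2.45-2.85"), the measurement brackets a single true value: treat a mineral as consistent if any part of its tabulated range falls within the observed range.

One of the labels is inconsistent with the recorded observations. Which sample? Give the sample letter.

C

Sample A: observations are consistent with Epidote.
Sample B: observations are consistent with Sphalerite.
Sample C: Mohs hardness 3.5 is outside the reference for Quartz (hardness 7) — mislabeled.
Sample D: observations are consistent with Staurolite.
Sample E: observations are consistent with Dolomite.
Sample F: observations are consistent with Sillimanite.
Only sample C is inconsistent with its label.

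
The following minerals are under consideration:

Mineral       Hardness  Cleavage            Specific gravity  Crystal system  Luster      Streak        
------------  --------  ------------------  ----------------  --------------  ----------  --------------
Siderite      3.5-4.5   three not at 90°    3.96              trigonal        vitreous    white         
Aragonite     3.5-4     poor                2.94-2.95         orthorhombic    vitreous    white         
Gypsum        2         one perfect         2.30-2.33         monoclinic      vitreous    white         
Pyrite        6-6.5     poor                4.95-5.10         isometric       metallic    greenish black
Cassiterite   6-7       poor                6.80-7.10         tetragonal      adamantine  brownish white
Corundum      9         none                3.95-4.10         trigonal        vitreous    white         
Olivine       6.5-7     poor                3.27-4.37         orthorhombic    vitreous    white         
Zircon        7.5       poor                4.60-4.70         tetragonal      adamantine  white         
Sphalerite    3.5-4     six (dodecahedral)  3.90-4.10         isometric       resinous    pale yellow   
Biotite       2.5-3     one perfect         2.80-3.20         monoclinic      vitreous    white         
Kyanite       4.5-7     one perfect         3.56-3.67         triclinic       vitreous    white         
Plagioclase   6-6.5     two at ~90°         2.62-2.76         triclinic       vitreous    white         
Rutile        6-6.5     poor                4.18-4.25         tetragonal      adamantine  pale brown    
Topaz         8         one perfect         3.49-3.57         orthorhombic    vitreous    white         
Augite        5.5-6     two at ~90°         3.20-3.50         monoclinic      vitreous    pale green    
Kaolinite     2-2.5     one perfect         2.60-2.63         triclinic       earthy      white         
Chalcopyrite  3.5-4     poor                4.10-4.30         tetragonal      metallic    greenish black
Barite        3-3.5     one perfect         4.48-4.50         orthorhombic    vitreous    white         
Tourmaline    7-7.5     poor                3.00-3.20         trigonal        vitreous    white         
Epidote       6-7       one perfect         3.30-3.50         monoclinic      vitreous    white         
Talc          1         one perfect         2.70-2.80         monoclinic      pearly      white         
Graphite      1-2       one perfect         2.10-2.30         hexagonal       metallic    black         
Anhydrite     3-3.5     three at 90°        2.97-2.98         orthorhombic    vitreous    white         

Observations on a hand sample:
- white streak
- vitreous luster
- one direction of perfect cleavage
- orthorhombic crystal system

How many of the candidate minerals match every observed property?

2

White streak: leaves Siderite, Aragonite, Gypsum, Corundum, Olivine, Zircon, Biotite, Kyanite, Plagioclase, Topaz, Kaolinite, Barite, Tourmaline, Epidote, Talc, Anhydrite.
Vitreous luster rules out Zircon, Kaolinite, Talc.
One direction of perfect cleavage: leaves Gypsum, Biotite, Kyanite, Topaz, Barite, Epidote.
Orthorhombic crystal system: narrows the field to Topaz, Barite.
The minerals that satisfy all observations are Barite, Topaz.
That is 2 minerals.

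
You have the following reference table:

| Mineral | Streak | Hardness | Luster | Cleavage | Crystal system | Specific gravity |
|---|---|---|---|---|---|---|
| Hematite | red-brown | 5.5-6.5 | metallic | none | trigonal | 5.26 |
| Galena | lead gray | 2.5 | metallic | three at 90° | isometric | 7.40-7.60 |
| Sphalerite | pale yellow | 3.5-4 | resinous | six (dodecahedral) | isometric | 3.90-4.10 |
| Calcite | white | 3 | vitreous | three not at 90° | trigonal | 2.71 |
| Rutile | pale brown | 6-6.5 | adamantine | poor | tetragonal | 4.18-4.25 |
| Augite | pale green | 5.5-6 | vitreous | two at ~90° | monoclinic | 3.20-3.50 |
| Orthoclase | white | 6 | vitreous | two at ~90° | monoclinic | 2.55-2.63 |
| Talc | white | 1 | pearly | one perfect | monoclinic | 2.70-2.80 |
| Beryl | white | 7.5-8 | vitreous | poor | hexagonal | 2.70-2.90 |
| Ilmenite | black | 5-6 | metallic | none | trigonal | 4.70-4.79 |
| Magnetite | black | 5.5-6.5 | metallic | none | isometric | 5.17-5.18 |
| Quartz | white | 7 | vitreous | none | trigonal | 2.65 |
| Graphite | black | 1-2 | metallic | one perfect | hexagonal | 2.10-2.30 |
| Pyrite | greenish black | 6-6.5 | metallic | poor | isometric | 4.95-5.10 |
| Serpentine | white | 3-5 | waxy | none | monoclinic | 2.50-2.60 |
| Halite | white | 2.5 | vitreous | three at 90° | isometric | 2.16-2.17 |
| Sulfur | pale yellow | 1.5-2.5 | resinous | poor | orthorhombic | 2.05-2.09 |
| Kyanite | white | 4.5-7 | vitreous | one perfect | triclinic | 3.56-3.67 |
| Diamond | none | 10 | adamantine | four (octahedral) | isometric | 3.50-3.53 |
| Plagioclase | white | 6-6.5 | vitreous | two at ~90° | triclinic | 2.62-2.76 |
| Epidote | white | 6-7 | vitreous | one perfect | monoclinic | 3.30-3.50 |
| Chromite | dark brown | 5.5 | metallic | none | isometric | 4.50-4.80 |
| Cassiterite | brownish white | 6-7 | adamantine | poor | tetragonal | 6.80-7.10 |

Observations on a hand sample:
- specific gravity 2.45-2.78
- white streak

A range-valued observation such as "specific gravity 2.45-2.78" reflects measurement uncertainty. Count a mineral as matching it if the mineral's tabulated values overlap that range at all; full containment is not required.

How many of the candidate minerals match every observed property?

Specific gravity 2.45-2.78 — narrows the field to Calcite, Orthoclase, Talc, Beryl, Quartz, Serpentine, Plagioclase.
White streak — all remaining candidates fit.
Consistent with every observation: Beryl, Calcite, Orthoclase, Plagioclase, Quartz, Serpentine, Talc.
That is 7 minerals.

7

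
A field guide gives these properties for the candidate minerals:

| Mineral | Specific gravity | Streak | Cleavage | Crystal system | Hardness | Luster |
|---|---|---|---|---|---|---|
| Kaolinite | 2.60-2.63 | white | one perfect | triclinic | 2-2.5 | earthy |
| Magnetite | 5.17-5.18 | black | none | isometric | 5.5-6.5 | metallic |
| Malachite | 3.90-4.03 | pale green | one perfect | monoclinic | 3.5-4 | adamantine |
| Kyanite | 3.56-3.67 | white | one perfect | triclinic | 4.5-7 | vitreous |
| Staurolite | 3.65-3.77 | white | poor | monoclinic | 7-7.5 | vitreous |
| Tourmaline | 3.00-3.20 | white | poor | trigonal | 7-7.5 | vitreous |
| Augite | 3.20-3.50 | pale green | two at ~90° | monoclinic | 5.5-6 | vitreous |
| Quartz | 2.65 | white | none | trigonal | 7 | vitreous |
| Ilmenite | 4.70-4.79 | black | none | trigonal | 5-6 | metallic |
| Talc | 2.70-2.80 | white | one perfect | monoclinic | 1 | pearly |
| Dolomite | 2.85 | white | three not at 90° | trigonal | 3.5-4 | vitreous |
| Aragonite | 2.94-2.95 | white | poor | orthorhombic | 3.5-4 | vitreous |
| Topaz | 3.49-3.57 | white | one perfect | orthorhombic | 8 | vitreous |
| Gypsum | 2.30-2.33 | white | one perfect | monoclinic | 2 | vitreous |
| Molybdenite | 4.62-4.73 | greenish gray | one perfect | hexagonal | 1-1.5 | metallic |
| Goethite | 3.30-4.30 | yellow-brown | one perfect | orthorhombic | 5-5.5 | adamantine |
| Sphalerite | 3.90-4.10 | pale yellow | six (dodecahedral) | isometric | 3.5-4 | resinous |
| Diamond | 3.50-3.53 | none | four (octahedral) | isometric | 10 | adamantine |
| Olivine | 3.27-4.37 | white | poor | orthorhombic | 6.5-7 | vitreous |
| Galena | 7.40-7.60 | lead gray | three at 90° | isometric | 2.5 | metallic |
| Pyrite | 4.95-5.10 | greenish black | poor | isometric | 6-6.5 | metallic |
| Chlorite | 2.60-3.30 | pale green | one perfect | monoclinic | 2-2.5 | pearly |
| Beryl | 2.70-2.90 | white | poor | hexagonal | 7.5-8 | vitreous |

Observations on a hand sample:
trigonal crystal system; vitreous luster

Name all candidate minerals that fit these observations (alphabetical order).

Trigonal crystal system — narrows the field to Tourmaline, Quartz, Ilmenite, Dolomite.
Vitreous luster is inconsistent with Ilmenite.
The minerals that satisfy all observations are Dolomite, Quartz, Tourmaline.

Dolomite, Quartz, Tourmaline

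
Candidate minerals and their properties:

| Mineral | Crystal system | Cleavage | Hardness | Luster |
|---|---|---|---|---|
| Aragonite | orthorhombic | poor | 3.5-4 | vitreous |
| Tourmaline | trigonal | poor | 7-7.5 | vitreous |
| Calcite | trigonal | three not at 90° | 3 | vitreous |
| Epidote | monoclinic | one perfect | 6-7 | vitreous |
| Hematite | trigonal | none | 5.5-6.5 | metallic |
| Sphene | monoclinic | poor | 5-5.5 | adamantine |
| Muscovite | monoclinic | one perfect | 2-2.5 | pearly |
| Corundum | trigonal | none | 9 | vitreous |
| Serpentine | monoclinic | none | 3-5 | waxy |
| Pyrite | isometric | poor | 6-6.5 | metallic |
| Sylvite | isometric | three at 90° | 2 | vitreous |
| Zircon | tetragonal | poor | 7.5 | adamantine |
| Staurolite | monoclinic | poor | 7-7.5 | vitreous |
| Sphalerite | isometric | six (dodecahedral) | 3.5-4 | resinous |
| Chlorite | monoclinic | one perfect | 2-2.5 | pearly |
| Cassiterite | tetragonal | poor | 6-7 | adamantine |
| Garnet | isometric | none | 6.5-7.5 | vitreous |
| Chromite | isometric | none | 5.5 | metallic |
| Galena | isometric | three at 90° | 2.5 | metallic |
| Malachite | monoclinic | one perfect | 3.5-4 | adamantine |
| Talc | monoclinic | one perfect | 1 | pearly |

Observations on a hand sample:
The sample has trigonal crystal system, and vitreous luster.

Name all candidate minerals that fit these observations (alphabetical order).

Calcite, Corundum, Tourmaline

Trigonal crystal system — only Tourmaline, Calcite, Hematite, Corundum remain.
Vitreous luster excludes Hematite.
Remaining candidates: Calcite, Corundum, Tourmaline.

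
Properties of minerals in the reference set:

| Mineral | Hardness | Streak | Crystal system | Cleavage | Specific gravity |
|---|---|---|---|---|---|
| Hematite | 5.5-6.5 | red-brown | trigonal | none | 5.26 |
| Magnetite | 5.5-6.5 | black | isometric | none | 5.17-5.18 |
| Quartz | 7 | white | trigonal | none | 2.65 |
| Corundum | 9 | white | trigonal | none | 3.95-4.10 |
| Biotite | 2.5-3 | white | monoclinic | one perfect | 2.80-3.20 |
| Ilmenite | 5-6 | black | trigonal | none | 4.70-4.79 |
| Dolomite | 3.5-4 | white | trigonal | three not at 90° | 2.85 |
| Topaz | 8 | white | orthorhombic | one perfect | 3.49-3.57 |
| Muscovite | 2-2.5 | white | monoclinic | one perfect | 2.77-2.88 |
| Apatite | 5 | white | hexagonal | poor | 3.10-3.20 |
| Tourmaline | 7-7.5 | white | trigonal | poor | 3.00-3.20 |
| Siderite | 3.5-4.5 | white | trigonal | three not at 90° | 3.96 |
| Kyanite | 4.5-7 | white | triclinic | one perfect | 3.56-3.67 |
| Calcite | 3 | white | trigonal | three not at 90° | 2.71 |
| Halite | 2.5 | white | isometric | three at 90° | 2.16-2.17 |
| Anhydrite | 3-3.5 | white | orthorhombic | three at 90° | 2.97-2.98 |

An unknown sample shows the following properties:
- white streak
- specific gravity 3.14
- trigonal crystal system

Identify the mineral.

Tourmaline

White streak eliminates Hematite, Magnetite, Ilmenite.
Specific gravity 3.14 — narrows the field to Biotite, Apatite, Tourmaline.
Trigonal crystal system — narrows the field to Tourmaline.
Only Tourmaline satisfies all observations.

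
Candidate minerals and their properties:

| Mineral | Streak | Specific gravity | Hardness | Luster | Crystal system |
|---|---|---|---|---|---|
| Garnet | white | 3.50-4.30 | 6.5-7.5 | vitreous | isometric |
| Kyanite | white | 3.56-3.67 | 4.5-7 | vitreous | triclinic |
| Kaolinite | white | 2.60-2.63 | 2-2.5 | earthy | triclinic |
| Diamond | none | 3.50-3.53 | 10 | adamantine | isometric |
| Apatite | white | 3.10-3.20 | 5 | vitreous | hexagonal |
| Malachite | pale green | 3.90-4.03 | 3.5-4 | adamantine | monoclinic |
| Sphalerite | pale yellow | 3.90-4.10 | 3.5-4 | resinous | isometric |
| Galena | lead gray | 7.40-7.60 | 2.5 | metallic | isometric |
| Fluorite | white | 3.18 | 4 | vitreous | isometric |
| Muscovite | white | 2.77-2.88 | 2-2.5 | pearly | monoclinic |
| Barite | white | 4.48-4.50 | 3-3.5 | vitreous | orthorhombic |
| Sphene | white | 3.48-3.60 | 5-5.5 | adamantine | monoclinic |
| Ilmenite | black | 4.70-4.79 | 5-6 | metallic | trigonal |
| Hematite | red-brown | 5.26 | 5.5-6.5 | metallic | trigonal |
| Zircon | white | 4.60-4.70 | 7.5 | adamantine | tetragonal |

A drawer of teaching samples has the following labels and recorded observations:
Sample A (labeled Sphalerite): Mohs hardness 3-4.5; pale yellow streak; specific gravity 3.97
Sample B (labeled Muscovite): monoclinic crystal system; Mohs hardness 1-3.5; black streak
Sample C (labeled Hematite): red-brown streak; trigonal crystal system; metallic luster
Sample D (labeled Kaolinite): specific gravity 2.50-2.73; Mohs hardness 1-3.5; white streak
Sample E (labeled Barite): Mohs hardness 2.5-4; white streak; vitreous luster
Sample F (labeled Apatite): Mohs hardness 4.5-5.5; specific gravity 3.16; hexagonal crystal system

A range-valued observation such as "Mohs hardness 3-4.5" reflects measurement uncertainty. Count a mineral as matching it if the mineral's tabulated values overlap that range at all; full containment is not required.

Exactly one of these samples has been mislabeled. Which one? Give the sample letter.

Sample A: observations are consistent with Sphalerite.
Sample B: black streak is outside the reference for Muscovite (white streak) — mislabeled.
Sample C: observations are consistent with Hematite.
Sample D: observations are consistent with Kaolinite.
Sample E: observations are consistent with Barite.
Sample F: observations are consistent with Apatite.
Sample B is the mislabeled one.

B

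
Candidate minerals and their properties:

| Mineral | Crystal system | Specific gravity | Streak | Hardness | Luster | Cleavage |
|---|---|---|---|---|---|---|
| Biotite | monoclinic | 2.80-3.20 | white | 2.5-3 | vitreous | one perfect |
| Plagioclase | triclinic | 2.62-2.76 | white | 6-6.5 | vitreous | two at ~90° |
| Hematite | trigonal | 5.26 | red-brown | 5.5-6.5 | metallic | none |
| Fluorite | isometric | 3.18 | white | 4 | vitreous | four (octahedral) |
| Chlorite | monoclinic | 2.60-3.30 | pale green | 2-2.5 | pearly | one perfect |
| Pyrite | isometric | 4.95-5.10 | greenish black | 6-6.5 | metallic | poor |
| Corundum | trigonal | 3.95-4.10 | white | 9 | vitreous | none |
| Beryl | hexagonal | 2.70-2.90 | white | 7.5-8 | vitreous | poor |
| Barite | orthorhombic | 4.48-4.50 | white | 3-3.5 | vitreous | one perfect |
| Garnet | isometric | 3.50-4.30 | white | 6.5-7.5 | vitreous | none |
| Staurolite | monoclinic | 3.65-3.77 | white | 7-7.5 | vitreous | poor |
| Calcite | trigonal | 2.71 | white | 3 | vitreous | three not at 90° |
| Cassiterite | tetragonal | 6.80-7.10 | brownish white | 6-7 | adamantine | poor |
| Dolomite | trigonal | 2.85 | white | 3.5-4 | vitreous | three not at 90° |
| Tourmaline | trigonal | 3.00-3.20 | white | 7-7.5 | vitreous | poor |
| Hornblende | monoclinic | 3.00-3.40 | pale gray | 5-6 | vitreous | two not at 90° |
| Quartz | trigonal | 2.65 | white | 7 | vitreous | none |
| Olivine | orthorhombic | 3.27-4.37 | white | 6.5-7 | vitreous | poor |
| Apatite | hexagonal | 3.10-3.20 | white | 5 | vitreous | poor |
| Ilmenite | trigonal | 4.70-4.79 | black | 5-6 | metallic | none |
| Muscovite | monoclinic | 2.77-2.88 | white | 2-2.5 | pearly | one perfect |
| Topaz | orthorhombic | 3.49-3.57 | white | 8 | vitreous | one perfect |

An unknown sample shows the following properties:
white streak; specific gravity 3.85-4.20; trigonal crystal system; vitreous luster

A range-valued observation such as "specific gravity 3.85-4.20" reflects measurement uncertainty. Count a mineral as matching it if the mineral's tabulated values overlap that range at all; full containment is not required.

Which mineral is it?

Corundum

White streak rules out Hematite, Chlorite, Pyrite, Cassiterite, Hornblende, Ilmenite.
Specific gravity 3.85-4.20: leaves Corundum, Garnet, Olivine.
Trigonal crystal system: leaves Corundum.
Vitreous luster: every remaining candidate is consistent.
Corundum is the sole remaining match.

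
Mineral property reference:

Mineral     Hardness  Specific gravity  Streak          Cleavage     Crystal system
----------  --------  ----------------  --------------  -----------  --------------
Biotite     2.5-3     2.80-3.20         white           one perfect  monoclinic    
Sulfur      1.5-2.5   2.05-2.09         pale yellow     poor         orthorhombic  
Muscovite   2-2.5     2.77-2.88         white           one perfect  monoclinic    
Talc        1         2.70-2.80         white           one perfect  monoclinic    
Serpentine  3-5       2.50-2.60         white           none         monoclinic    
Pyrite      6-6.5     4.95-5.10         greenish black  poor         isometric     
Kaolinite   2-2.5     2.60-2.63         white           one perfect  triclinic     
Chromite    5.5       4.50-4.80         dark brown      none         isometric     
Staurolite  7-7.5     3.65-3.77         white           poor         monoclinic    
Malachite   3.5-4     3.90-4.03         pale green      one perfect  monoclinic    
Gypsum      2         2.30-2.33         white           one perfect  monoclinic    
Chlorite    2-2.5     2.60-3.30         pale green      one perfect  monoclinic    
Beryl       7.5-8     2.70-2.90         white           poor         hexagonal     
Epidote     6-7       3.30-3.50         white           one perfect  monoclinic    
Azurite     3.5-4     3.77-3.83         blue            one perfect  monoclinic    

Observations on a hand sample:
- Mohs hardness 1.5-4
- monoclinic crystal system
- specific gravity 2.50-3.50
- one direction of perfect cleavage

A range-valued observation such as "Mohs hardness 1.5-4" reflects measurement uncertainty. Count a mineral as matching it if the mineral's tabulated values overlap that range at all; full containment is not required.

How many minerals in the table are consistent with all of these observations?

Mohs hardness 1.5-4 excludes Talc, Pyrite, Chromite, Staurolite, Beryl, Epidote.
Monoclinic crystal system eliminates Sulfur, Kaolinite.
Specific gravity 2.50-3.50 rules out Malachite, Gypsum, Azurite.
One direction of perfect cleavage rules out Serpentine.
The minerals that satisfy all observations are Biotite, Chlorite, Muscovite.
That is 3 minerals.

3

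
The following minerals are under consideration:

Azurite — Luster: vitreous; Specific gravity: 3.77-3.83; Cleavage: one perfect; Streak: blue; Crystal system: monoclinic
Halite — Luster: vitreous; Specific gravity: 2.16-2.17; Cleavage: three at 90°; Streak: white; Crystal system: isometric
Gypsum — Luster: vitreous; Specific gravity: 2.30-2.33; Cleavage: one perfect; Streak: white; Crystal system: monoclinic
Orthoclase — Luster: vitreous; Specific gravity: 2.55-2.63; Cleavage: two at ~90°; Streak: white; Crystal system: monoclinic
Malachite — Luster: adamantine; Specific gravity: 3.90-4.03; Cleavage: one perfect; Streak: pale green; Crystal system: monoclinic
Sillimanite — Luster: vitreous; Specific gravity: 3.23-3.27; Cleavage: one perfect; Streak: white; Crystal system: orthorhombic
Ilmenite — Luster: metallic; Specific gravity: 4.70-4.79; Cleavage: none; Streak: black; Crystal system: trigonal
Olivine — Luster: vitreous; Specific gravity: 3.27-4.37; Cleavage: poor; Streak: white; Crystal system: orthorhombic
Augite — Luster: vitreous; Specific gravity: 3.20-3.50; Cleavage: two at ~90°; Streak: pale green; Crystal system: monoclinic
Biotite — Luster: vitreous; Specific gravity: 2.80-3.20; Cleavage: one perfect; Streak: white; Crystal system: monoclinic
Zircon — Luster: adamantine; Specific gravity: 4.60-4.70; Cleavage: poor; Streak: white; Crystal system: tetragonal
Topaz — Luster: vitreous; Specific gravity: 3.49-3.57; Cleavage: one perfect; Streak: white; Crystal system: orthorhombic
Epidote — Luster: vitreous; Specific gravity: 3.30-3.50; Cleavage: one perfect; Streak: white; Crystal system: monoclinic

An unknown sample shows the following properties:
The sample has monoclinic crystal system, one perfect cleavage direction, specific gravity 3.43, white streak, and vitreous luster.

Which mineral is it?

Monoclinic crystal system excludes Halite, Sillimanite, Ilmenite, Olivine, Zircon, Topaz.
One perfect cleavage direction is inconsistent with Orthoclase, Augite.
Specific gravity 3.43 — only Epidote remains.
White streak — all remaining candidates fit.
Vitreous luster — consistent with all remaining minerals.
Epidote is the sole remaining match.

Epidote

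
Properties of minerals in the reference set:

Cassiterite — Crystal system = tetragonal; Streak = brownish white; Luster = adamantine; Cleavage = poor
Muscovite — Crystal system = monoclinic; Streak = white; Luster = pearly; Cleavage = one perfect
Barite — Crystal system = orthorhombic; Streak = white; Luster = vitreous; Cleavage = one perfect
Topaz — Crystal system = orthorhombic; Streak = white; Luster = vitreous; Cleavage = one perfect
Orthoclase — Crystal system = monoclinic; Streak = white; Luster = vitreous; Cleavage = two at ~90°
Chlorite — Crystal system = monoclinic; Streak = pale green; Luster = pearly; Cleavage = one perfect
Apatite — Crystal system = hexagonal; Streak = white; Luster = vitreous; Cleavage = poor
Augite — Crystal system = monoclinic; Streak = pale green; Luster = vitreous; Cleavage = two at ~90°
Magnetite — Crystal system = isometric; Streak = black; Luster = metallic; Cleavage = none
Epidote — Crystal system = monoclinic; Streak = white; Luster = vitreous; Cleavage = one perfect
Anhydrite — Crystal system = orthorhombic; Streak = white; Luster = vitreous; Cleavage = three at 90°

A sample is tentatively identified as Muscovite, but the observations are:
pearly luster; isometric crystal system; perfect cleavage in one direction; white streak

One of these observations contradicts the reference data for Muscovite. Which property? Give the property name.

crystal system

Pearly luster: Muscovite has pearly luster — within range.
Isometric crystal system: Muscovite has monoclinic system — does not match.
Perfect cleavage in one direction: Muscovite has cleavage one perfect — within range.
White streak: Muscovite has white streak — within range.
Everything matches except the crystal system.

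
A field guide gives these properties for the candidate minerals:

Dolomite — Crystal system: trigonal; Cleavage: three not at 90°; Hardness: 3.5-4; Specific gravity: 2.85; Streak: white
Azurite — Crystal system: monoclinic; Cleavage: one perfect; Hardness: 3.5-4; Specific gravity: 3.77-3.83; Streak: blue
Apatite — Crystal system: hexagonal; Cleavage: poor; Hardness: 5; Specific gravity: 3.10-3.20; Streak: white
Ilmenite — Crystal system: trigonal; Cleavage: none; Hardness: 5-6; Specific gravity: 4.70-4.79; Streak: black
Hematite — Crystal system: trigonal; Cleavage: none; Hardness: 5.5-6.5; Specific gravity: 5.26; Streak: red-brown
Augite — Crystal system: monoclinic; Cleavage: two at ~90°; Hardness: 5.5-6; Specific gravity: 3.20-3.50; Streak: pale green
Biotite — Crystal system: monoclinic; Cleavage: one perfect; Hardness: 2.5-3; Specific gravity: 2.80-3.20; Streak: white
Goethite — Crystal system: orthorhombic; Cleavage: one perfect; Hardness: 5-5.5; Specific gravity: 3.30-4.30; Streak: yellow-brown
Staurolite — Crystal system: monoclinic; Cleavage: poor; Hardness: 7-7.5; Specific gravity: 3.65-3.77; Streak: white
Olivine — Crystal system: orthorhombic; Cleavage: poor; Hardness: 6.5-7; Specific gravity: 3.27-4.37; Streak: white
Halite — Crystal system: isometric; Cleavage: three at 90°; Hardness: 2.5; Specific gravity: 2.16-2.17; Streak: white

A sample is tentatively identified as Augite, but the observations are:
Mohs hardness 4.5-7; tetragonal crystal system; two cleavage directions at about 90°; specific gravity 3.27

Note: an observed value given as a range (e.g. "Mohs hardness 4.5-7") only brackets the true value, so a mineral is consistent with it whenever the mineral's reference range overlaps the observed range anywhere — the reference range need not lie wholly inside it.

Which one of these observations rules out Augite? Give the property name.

Mohs hardness 4.5-7: Augite has hardness 5.5-6 — agrees.
Tetragonal crystal system: Augite has monoclinic system — inconsistent.
Two cleavage directions at about 90°: Augite has cleavage two at ~90° — agrees.
Specific gravity 3.27: Augite has SG 3.20-3.50 — agrees.
Everything matches except the crystal system.

crystal system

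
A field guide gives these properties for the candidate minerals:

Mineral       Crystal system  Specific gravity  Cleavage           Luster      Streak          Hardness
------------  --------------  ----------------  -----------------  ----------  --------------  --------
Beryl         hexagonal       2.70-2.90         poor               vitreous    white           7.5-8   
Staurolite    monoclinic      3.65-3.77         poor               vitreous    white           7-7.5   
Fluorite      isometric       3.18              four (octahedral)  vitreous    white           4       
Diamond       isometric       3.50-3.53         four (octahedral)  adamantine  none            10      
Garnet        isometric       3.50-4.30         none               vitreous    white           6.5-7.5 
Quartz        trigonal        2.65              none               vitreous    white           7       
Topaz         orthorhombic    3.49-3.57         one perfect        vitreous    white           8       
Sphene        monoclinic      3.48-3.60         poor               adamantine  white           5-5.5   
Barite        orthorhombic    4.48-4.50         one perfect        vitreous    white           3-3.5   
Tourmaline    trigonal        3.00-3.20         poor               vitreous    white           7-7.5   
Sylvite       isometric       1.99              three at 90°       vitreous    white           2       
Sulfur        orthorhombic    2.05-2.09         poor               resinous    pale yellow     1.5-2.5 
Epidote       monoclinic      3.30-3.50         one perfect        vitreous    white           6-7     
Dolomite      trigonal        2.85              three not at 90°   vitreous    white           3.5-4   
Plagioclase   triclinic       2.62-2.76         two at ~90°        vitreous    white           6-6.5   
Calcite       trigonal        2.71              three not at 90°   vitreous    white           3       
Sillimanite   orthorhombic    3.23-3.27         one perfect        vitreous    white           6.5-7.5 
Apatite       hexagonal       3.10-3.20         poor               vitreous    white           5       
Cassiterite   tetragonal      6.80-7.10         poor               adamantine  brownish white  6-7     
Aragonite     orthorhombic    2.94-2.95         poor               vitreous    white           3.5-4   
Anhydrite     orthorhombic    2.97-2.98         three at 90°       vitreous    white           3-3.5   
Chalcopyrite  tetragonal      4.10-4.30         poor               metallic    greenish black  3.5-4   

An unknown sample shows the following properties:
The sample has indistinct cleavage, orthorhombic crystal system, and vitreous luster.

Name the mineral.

Aragonite

Indistinct cleavage: narrows the field to Beryl, Staurolite, Sphene, Tourmaline, Sulfur, Apatite, Cassiterite, Aragonite, Chalcopyrite.
Orthorhombic crystal system: Sulfur, Aragonite remain.
Vitreous luster eliminates Sulfur.
The only mineral consistent with every observation is Aragonite.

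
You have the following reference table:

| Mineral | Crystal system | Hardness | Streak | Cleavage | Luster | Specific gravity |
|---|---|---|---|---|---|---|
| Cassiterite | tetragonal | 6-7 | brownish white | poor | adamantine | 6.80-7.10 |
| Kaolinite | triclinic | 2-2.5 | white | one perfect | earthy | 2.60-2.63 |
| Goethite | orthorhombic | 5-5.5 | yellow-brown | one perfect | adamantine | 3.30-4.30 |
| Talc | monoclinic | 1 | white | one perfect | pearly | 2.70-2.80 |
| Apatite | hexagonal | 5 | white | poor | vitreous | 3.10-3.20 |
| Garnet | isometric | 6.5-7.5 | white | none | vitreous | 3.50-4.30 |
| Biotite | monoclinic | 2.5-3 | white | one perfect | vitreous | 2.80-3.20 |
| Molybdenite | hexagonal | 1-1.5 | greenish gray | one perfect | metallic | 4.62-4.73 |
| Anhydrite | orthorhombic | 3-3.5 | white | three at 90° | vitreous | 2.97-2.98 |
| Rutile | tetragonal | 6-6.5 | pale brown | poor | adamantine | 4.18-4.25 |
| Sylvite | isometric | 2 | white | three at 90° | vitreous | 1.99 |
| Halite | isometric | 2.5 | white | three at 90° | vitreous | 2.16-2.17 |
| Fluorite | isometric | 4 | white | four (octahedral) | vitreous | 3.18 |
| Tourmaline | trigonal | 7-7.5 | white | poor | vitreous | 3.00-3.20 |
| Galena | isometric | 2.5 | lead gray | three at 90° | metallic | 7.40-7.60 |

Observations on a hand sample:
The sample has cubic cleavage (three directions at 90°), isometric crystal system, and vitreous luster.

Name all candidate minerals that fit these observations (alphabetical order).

Halite, Sylvite

Cubic cleavage (three directions at 90°): leaves Anhydrite, Sylvite, Halite, Galena.
Isometric crystal system excludes Anhydrite.
Vitreous luster eliminates Galena.
Consistent with every observation: Halite, Sylvite.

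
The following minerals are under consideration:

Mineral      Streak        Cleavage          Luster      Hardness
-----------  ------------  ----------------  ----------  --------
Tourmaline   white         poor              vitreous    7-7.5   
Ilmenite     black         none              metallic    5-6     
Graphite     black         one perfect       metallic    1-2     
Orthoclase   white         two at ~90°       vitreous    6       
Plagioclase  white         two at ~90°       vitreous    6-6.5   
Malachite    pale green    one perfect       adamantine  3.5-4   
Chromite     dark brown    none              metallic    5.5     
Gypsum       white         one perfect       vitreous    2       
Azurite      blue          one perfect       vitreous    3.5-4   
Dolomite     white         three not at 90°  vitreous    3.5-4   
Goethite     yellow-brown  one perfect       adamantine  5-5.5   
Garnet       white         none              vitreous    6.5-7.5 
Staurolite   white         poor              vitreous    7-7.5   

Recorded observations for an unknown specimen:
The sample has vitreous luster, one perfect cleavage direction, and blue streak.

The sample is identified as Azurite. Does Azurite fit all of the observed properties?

Yes

Vitreous luster — agrees with Azurite (vitreous luster).
One perfect cleavage direction — agrees with Azurite (cleavage one perfect).
Blue streak — agrees with Azurite (blue streak).
All observations are consistent with the tabulated values for Azurite.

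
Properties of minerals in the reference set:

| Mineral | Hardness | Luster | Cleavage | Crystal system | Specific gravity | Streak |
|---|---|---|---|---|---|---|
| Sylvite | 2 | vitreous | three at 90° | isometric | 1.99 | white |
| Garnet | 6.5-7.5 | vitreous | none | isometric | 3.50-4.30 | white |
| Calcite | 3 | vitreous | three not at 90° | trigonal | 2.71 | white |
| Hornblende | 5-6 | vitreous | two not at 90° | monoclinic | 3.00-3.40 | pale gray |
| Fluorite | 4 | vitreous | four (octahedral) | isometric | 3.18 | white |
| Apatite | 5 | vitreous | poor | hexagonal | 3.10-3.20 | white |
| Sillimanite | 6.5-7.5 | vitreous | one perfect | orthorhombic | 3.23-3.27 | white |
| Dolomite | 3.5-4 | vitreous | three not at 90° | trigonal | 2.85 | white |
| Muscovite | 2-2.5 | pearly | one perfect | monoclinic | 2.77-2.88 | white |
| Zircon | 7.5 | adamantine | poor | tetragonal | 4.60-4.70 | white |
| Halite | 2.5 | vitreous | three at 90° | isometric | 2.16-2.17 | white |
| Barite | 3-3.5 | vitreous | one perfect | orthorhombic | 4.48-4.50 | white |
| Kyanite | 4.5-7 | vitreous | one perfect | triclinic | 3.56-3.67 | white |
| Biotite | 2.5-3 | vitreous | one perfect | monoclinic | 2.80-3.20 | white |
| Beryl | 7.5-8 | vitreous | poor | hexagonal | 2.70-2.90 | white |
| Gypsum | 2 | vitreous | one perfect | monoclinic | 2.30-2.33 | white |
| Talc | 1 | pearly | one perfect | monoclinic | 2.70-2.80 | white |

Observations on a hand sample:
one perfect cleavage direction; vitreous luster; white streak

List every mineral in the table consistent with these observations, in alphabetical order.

One perfect cleavage direction: Sillimanite, Muscovite, Barite, Kyanite, Biotite, Gypsum, Talc remain.
Vitreous luster is inconsistent with Muscovite, Talc.
White streak: no further eliminations.
Remaining candidates: Barite, Biotite, Gypsum, Kyanite, Sillimanite.

Barite, Biotite, Gypsum, Kyanite, Sillimanite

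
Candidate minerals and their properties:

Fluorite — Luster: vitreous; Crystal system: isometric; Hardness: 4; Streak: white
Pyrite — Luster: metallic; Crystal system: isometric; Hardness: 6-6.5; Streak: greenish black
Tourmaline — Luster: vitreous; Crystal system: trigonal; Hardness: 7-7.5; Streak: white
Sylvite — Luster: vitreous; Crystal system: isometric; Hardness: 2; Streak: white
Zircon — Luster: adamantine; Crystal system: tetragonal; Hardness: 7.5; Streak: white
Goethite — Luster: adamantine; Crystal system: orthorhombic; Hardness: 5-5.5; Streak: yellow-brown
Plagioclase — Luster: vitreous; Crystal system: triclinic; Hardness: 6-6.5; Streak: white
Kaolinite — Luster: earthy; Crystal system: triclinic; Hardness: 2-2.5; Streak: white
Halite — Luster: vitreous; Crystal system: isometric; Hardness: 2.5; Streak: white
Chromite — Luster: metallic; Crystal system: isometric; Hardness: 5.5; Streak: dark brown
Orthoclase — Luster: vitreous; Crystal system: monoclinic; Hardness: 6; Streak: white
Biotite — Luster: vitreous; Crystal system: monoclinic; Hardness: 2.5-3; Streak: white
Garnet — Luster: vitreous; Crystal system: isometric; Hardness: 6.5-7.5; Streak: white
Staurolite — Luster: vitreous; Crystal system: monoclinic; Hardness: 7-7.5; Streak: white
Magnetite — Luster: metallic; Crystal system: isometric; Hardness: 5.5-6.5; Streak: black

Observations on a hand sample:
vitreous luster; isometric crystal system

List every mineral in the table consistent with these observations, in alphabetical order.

Fluorite, Garnet, Halite, Sylvite

Vitreous luster rules out Pyrite, Zircon, Goethite, Kaolinite, Chromite, Magnetite.
Isometric crystal system: only Fluorite, Sylvite, Halite, Garnet remain.
Remaining candidates: Fluorite, Garnet, Halite, Sylvite.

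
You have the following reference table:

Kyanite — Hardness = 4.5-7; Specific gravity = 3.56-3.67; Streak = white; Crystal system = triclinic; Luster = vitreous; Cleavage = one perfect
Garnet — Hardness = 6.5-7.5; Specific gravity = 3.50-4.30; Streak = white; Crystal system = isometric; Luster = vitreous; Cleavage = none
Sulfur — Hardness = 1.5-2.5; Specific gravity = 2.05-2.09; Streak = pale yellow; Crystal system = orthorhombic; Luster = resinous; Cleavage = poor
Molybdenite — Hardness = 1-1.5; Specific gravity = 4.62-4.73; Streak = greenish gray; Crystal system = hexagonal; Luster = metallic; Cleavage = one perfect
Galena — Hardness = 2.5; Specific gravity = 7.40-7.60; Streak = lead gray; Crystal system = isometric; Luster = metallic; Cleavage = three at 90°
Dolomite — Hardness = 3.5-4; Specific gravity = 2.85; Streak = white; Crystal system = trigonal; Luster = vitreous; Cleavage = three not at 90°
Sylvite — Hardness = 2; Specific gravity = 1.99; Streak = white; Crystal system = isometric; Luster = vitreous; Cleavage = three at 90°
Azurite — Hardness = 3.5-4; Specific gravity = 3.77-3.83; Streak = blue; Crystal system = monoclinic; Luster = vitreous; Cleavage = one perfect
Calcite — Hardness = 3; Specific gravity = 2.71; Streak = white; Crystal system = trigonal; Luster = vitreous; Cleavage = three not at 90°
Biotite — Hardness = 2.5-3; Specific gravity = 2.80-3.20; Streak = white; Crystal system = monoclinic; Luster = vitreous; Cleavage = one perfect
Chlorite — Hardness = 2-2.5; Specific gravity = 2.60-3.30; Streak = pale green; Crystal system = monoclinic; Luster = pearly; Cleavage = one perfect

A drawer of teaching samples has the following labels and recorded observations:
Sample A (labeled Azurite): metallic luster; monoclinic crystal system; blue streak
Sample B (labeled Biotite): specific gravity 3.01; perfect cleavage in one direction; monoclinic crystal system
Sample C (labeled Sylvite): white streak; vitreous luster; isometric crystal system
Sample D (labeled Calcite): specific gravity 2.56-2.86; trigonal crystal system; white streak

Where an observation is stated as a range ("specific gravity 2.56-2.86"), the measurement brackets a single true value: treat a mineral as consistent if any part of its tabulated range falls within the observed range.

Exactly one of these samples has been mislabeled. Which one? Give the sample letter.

Sample A: metallic luster is outside the reference for Azurite (vitreous luster) — mislabeled.
Sample B: all recorded properties match Biotite.
Sample C: all recorded properties match Sylvite.
Sample D: all recorded properties match Calcite.
Sample A is the mislabeled one.

A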